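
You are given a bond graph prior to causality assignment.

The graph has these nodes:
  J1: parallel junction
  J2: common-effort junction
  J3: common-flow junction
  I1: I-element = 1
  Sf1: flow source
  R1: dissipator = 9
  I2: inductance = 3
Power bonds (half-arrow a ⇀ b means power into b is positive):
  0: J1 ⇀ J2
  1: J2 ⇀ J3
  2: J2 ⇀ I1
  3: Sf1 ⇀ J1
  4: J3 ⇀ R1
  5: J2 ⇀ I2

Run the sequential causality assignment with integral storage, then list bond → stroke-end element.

β3 →Sf1  (source Sf1 imposes f)
β0 →J1  (J1: last free bond brings effort in)
β2 →I1  (prefer integral on I1)
β5 →I2  (prefer integral on I2)
β1 →J2  (J2 needs exactly one e-in)
β4 →J3  (common-f at J3 fixed by 1)

β0 stroke at J1
β1 stroke at J2
β2 stroke at I1
β3 stroke at Sf1
β4 stroke at J3
β5 stroke at I2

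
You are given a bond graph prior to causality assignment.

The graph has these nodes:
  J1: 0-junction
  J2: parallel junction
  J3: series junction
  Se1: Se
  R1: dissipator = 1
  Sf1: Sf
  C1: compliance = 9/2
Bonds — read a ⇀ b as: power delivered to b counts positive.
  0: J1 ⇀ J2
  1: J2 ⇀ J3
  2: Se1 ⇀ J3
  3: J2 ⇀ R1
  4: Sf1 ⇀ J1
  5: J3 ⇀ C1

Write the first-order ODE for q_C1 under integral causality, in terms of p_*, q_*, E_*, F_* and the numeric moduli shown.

bond 2 stroke→J3  (Se1 fixes effort; stroke away)
bond 4 stroke→Sf1  (source Sf1 imposes f)
bond 0 stroke→J1  (closing 0-jn rule on J1)
bond 5 stroke→J3  (C1 outputs effort q/C1)
bond 1 stroke→J2  (J3 needs exactly one f-in)
bond 3 stroke→R1  (J2 effort already set via bond 1)

dq_C1/dt = E_Se1 + F_Sf1 - 2*q_C1/9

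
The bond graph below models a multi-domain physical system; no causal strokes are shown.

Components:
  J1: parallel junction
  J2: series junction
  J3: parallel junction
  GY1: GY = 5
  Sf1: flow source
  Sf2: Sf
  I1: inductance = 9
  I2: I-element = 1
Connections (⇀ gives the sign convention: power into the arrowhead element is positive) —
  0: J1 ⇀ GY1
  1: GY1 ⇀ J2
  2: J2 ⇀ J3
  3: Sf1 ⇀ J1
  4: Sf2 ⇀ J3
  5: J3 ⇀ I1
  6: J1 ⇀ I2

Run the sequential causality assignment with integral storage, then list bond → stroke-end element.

#3 |Sf1  (Sf1 fixes flow; stroke at Sf1)
#4 |Sf2  (Sf2 fixes flow; stroke at Sf2)
#5 |I1  (prefer integral on I1)
#2 |J3  (J3 needs exactly one e-in)
#1 |J2  (common-f at J2 fixed by 2)
#0 |J1  (through GY1, causality inverts; strokes same side of GY1)
#6 |I2  (common-e at J1 fixed by 0)

bond 0 →J1
bond 1 →J2
bond 2 →J3
bond 3 →Sf1
bond 4 →Sf2
bond 5 →I1
bond 6 →I2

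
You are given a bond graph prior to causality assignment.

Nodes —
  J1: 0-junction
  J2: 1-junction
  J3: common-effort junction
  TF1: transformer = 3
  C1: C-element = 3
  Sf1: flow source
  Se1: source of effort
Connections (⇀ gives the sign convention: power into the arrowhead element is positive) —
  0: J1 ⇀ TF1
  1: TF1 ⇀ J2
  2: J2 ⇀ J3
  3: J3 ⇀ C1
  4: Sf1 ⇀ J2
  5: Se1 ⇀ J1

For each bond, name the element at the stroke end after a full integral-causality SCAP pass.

β0 stroke at TF1
β1 stroke at J2
β2 stroke at J2
β3 stroke at J3
β4 stroke at Sf1
β5 stroke at J1

b4 stroke at Sf1  (Sf1: flow source, stroke at near end)
b5 stroke at J1  (Se1: effort source, stroke at far end)
b0 stroke at TF1  (J1: bond 5 brought effort, rest push out)
b1 stroke at J2  (1-jn J2 has f-setter on 4)
b2 stroke at J2  (common-f at J2 fixed by 4)
b3 stroke at J3  (J3: last free bond brings effort in)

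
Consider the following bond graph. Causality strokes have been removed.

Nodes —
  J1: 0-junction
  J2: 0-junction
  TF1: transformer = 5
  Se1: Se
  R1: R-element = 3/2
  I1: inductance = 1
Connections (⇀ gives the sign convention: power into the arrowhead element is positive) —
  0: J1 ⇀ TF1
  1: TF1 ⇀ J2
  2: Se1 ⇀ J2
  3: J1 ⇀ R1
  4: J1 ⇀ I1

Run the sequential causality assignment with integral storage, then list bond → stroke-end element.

bond 2 stroke→J2  (Se1 fixes effort; stroke away)
bond 1 stroke→TF1  (common-e at J2 fixed by 2)
bond 0 stroke→J1  (TF1: transformer flips bond 1)
bond 3 stroke→R1  (J1: bond 0 brought effort, rest push out)
bond 4 stroke→I1  (0-jn J1 has e-setter on 0)

b0 stroke→J1
b1 stroke→TF1
b2 stroke→J2
b3 stroke→R1
b4 stroke→I1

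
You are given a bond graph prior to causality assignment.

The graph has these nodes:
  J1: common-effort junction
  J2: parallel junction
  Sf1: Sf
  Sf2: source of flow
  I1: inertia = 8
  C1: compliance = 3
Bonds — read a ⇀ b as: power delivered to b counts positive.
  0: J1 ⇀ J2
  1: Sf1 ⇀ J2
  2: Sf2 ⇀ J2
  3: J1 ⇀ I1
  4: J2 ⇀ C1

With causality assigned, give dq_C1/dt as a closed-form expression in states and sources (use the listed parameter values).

dq_C1/dt = F_Sf1 + F_Sf2 - p_I1/8

#1 stroke at Sf1  (Sf1 (Sf) sets flow on bond)
#2 stroke at Sf2  (source Sf2 imposes f)
#3 stroke at I1  (I1: I, integral causality)
#0 stroke at J1  (closing 0-jn rule on J1)
#4 stroke at J2  (only one effort-in slot at J2)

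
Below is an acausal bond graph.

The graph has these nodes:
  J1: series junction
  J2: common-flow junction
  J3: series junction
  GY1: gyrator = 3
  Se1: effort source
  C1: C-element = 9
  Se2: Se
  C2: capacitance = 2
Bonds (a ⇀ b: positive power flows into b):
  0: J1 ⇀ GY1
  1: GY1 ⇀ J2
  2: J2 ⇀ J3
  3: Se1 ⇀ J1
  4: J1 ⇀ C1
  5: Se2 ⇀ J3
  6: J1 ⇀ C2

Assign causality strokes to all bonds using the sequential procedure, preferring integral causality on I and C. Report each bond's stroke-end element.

b0 →GY1
b1 →GY1
b2 →J2
b3 →J1
b4 →J1
b5 →J3
b6 →J1

b3 stroke at J1  (Se1 (Se) sets effort on bond)
b5 stroke at J3  (Se2 (Se) sets effort on bond)
b2 stroke at J2  (J3 needs exactly one f-in)
b1 stroke at GY1  (J2: last free bond brings flow in)
b0 stroke at GY1  (GY GY1: same side as bond 1)
b4 stroke at J1  (1-jn J1 has f-setter on 0)
b6 stroke at J1  (common-f at J1 fixed by 0)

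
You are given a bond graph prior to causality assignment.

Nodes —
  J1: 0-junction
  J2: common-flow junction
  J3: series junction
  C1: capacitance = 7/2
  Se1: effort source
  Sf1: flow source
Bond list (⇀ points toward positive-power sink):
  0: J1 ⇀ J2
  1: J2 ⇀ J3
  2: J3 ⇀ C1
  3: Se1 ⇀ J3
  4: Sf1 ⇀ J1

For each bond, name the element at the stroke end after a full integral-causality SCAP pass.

bond 0 stroke→J1
bond 1 stroke→J2
bond 2 stroke→J3
bond 3 stroke→J3
bond 4 stroke→Sf1

bond 3 |J3  (Se1 (Se) sets effort on bond)
bond 4 |Sf1  (source Sf1 imposes f)
bond 0 |J1  (J1: last free bond brings effort in)
bond 1 |J2  (J2 flow already set via bond 0)
bond 2 |J3  (common-f at J3 fixed by 1)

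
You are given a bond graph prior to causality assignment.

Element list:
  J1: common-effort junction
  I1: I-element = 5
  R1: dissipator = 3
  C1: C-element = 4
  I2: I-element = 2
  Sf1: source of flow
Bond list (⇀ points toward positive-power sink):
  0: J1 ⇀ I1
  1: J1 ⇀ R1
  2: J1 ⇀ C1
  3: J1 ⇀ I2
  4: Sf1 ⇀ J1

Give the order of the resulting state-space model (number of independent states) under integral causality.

β4 →Sf1  (Sf1: flow source, stroke at near end)
β0 →I1  (I1 outputs flow p/I1)
β2 →J1  (C1 integral (e out))
β1 →R1  (J1: bond 2 brought effort, rest push out)
β3 →I2  (J1 effort already set via bond 2)

3  (C1, I1, I2 all integral)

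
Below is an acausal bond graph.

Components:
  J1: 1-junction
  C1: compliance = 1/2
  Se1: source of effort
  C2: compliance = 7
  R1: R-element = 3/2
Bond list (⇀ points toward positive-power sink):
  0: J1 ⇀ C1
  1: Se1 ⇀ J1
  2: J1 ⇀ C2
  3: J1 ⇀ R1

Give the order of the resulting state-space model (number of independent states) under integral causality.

2  (C1, C2 all integral)

β1 stroke→J1  (Se1: effort source, stroke at far end)
β0 stroke→J1  (C1: C, integral causality)
β2 stroke→J1  (C2 integral (e out))
β3 stroke→R1  (closing 1-jn rule on J1)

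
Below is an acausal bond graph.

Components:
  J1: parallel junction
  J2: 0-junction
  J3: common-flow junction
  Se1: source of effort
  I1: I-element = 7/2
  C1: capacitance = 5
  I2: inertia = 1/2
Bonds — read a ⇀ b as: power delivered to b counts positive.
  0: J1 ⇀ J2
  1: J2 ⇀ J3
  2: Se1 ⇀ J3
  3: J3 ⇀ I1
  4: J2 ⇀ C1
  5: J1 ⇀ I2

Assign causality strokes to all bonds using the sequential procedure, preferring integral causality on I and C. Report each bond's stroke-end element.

b0 |J1
b1 |J3
b2 |J3
b3 |I1
b4 |J2
b5 |I2

β2 stroke at J3  (Se1 fixes effort; stroke away)
β3 stroke at I1  (I1: I, integral causality)
β1 stroke at J3  (1-jn J3 has f-setter on 3)
β4 stroke at J2  (C1: C, integral causality)
β0 stroke at J1  (0-jn J2 has e-setter on 4)
β5 stroke at I2  (J1: bond 0 brought effort, rest push out)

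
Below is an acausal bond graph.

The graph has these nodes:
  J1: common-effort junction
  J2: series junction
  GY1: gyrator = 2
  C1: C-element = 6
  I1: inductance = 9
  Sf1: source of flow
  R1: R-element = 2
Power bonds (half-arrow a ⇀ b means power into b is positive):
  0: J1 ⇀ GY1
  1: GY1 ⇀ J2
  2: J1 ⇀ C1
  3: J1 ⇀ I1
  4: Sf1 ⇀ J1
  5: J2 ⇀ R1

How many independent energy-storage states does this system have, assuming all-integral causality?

2  (C1, I1 all integral)

#4 →Sf1  (Sf1 fixes flow; stroke at Sf1)
#2 →J1  (prefer integral on C1)
#0 →GY1  (J1 effort already set via bond 2)
#3 →I1  (J1: bond 2 brought effort, rest push out)
#1 →GY1  (through GY1, causality inverts; strokes same side of GY1)
#5 →J2  (J2 flow already set via bond 1)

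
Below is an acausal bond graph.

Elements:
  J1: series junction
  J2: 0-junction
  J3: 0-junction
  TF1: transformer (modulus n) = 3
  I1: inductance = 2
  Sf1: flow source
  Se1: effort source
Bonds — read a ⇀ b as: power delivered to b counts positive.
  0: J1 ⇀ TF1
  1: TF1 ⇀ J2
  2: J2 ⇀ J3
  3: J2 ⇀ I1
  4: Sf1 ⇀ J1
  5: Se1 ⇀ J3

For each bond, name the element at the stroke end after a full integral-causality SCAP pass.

bond 0 →J1
bond 1 →TF1
bond 2 →J2
bond 3 →I1
bond 4 →Sf1
bond 5 →J3

bond 4 →Sf1  (source Sf1 imposes f)
bond 5 →J3  (Se1: effort source, stroke at far end)
bond 0 →J1  (J1 flow already set via bond 4)
bond 2 →J2  (J3: bond 5 brought effort, rest push out)
bond 1 →TF1  (through TF1, causality passes straight; one stroke at TF1)
bond 3 →I1  (J2 effort already set via bond 2)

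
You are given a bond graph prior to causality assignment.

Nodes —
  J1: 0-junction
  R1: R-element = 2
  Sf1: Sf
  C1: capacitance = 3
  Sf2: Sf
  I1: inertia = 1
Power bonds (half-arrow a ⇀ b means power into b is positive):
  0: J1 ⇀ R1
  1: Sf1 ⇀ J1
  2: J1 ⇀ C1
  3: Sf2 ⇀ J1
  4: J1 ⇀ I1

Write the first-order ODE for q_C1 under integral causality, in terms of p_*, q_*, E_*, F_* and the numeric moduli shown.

dq_C1/dt = F_Sf1 + F_Sf2 - p_I1 - q_C1/6

b1 →Sf1  (Sf1 (Sf) sets flow on bond)
b3 →Sf2  (Sf2 (Sf) sets flow on bond)
b2 →J1  (prefer integral on C1)
b0 →R1  (common-e at J1 fixed by 2)
b4 →I1  (0-jn J1 has e-setter on 2)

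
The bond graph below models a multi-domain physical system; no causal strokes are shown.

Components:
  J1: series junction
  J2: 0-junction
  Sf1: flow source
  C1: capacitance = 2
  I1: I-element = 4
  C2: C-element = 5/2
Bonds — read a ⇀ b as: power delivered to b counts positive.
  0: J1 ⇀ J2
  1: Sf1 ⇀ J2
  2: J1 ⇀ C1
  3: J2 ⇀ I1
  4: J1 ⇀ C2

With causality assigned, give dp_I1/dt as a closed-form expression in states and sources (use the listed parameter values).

β1 stroke at Sf1  (Sf1 (Sf) sets flow on bond)
β2 stroke at J1  (C1: C, integral causality)
β3 stroke at I1  (prefer integral on I1)
β0 stroke at J2  (only one effort-in slot at J2)
β4 stroke at J1  (J1: bond 0 brought flow, rest push out)

dp_I1/dt = -q_C1/2 - 2*q_C2/5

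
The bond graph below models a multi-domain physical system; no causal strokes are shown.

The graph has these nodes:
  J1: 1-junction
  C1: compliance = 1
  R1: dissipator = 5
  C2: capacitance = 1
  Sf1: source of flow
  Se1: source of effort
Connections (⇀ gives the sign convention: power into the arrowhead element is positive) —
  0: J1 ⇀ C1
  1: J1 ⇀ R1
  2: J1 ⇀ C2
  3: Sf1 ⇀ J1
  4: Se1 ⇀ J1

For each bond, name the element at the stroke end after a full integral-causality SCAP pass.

b3 stroke→Sf1  (Sf1: flow source, stroke at near end)
b4 stroke→J1  (Se1 (Se) sets effort on bond)
b0 stroke→J1  (common-f at J1 fixed by 3)
b1 stroke→J1  (J1 flow already set via bond 3)
b2 stroke→J1  (1-jn J1 has f-setter on 3)

#0 stroke→J1
#1 stroke→J1
#2 stroke→J1
#3 stroke→Sf1
#4 stroke→J1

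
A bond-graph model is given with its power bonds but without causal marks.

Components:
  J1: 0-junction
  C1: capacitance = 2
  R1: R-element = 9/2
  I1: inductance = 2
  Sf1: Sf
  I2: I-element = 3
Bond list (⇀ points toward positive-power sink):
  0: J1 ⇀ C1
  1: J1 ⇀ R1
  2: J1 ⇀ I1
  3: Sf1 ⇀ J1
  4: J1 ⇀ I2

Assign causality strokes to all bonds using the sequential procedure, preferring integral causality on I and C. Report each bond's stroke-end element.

β0 |J1
β1 |R1
β2 |I1
β3 |Sf1
β4 |I2

b3 stroke→Sf1  (Sf1 fixes flow; stroke at Sf1)
b0 stroke→J1  (C1: C, integral causality)
b1 stroke→R1  (common-e at J1 fixed by 0)
b2 stroke→I1  (0-jn J1 has e-setter on 0)
b4 stroke→I2  (J1 effort already set via bond 0)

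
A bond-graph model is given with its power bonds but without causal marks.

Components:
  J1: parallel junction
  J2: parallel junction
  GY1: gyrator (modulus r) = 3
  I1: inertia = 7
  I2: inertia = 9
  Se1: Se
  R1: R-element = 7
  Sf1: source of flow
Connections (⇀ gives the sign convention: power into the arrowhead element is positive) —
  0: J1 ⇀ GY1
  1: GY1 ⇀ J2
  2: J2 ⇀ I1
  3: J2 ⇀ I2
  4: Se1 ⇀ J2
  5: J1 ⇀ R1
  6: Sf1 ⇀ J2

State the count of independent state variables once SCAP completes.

2  (I1, I2 all integral)

b4 →J2  (Se1 fixes effort; stroke away)
b6 →Sf1  (source Sf1 imposes f)
b1 →GY1  (J2: bond 4 brought effort, rest push out)
b2 →I1  (common-e at J2 fixed by 4)
b3 →I2  (common-e at J2 fixed by 4)
b0 →GY1  (GY GY1: same side as bond 1)
b5 →J1  (J1 needs exactly one e-in)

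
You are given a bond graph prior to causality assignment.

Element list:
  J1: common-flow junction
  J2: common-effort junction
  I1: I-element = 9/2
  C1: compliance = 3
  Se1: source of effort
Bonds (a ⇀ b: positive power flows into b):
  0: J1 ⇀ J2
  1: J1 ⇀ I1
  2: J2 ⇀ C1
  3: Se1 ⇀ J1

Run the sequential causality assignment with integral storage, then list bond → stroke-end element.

b3 →J1  (source Se1 imposes e)
b1 →I1  (prefer integral on I1)
b0 →J1  (J1: bond 1 brought flow, rest push out)
b2 →J2  (only one effort-in slot at J2)

bond 0 |J1
bond 1 |I1
bond 2 |J2
bond 3 |J1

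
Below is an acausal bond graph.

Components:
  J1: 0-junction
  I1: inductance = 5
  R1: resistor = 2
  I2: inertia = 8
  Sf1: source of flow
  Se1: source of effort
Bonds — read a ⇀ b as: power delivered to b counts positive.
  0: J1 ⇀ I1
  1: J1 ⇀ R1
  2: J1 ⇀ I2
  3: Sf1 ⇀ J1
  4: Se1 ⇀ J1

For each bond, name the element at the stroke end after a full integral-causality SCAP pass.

bond 3 stroke at Sf1  (Sf1: flow source, stroke at near end)
bond 4 stroke at J1  (Se1 fixes effort; stroke away)
bond 0 stroke at I1  (common-e at J1 fixed by 4)
bond 1 stroke at R1  (common-e at J1 fixed by 4)
bond 2 stroke at I2  (0-jn J1 has e-setter on 4)

#0 stroke→I1
#1 stroke→R1
#2 stroke→I2
#3 stroke→Sf1
#4 stroke→J1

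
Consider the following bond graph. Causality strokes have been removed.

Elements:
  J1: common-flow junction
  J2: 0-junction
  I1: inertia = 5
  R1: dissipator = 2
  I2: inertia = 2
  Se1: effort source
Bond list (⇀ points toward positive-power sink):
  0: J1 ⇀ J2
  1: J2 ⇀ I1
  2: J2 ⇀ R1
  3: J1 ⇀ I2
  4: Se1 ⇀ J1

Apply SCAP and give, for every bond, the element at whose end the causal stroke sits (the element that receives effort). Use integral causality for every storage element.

bond 0 stroke→J1
bond 1 stroke→I1
bond 2 stroke→J2
bond 3 stroke→I2
bond 4 stroke→J1

b4 stroke→J1  (Se1 fixes effort; stroke away)
b1 stroke→I1  (I1: I, integral causality)
b3 stroke→I2  (I2 integral (f out))
b0 stroke→J1  (1-jn J1 has f-setter on 3)
b2 stroke→J2  (only one effort-in slot at J2)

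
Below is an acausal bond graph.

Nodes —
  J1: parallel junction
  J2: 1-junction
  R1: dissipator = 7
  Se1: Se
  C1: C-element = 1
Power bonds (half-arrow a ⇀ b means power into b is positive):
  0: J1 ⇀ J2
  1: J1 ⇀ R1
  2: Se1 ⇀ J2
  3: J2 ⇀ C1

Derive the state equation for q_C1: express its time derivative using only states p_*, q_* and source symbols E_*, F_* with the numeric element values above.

dq_C1/dt = E_Se1/7 - q_C1/7

b2 stroke at J2  (source Se1 imposes e)
b3 stroke at J2  (C1 outputs effort q/C1)
b0 stroke at J1  (J2 needs exactly one f-in)
b1 stroke at R1  (J1: bond 0 brought effort, rest push out)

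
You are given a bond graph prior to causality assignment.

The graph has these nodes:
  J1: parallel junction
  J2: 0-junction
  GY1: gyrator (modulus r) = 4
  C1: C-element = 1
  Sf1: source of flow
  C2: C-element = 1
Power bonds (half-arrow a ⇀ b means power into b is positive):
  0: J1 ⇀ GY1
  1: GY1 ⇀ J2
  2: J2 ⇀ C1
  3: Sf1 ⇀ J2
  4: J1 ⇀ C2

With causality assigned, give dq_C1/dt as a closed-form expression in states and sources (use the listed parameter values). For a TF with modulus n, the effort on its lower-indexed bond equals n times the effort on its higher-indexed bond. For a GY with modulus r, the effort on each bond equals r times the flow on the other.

dq_C1/dt = F_Sf1 + q_C2/4

#3 stroke at Sf1  (Sf1 (Sf) sets flow on bond)
#2 stroke at J2  (C1 integral (e out))
#1 stroke at GY1  (J2: bond 2 brought effort, rest push out)
#0 stroke at GY1  (through GY1, causality inverts; strokes same side of GY1)
#4 stroke at J1  (closing 0-jn rule on J1)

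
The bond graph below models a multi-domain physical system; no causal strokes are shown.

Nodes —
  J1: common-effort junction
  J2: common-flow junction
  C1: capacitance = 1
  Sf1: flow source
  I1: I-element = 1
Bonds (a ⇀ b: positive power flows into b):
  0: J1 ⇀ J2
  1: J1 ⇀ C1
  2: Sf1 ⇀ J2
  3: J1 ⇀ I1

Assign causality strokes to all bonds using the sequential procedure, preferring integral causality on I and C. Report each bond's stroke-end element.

#0 |J2
#1 |J1
#2 |Sf1
#3 |I1

bond 2 |Sf1  (Sf1 (Sf) sets flow on bond)
bond 0 |J2  (common-f at J2 fixed by 2)
bond 1 |J1  (C1: C, integral causality)
bond 3 |I1  (J1 effort already set via bond 1)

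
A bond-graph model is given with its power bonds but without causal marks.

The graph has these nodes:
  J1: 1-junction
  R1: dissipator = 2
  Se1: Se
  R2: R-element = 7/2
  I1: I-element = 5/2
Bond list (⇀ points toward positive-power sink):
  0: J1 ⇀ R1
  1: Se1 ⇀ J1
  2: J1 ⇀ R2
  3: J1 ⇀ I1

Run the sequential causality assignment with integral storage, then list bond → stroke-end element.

bond 0 →J1
bond 1 →J1
bond 2 →J1
bond 3 →I1

#1 →J1  (Se1 fixes effort; stroke away)
#3 →I1  (I1: I, integral causality)
#0 →J1  (common-f at J1 fixed by 3)
#2 →J1  (J1: bond 3 brought flow, rest push out)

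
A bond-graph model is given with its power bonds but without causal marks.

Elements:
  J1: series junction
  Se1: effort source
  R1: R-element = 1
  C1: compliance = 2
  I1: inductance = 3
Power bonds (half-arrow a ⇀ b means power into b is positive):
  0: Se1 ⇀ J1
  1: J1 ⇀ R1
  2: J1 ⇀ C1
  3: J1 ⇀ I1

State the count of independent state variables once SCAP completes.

#0 |J1  (Se1 fixes effort; stroke away)
#2 |J1  (C1 integral (e out))
#3 |I1  (prefer integral on I1)
#1 |J1  (common-f at J1 fixed by 3)

2  (C1, I1 all integral)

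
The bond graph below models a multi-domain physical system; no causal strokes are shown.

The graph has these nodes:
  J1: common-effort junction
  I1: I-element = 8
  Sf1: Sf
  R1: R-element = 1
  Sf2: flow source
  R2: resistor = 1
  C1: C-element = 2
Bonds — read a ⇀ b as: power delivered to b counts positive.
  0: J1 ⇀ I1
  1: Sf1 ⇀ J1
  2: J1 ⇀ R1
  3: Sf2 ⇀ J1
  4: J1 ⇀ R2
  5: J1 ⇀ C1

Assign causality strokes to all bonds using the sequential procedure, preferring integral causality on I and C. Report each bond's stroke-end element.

β0 stroke→I1
β1 stroke→Sf1
β2 stroke→R1
β3 stroke→Sf2
β4 stroke→R2
β5 stroke→J1

#1 →Sf1  (Sf1: flow source, stroke at near end)
#3 →Sf2  (Sf2 (Sf) sets flow on bond)
#0 →I1  (prefer integral on I1)
#5 →J1  (C1 outputs effort q/C1)
#2 →R1  (J1 effort already set via bond 5)
#4 →R2  (J1 effort already set via bond 5)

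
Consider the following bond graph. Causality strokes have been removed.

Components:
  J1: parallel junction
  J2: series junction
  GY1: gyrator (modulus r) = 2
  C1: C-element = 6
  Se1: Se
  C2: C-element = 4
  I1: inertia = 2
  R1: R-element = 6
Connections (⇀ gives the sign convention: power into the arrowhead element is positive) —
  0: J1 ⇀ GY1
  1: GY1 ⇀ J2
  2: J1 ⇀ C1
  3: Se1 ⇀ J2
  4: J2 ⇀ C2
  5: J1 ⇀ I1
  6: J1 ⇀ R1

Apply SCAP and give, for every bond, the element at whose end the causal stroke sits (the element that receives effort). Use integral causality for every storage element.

#0 →GY1
#1 →GY1
#2 →J1
#3 →J2
#4 →J2
#5 →I1
#6 →R1

β3 |J2  (Se1 (Se) sets effort on bond)
β2 |J1  (C1: C, integral causality)
β0 |GY1  (common-e at J1 fixed by 2)
β5 |I1  (J1 effort already set via bond 2)
β6 |R1  (0-jn J1 has e-setter on 2)
β1 |GY1  (GY GY1: same side as bond 0)
β4 |J2  (common-f at J2 fixed by 1)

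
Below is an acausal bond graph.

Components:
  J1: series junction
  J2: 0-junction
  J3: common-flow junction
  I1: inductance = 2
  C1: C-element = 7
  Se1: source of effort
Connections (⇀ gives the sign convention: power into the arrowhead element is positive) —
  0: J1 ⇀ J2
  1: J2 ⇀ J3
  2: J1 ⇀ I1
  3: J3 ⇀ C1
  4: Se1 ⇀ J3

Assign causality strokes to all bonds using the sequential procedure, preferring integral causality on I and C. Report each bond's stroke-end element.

#0 stroke→J1
#1 stroke→J2
#2 stroke→I1
#3 stroke→J3
#4 stroke→J3

β4 stroke at J3  (Se1 fixes effort; stroke away)
β2 stroke at I1  (I1 integral (f out))
β0 stroke at J1  (1-jn J1 has f-setter on 2)
β1 stroke at J2  (J2 needs exactly one e-in)
β3 stroke at J3  (J3: bond 1 brought flow, rest push out)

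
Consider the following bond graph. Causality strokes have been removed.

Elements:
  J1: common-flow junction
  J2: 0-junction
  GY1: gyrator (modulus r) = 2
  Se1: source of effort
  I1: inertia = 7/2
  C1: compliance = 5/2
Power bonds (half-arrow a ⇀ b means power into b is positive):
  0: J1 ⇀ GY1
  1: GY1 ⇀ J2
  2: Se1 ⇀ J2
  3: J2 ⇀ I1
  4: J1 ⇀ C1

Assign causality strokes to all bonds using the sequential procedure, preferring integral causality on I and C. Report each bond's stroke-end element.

β0 stroke at GY1
β1 stroke at GY1
β2 stroke at J2
β3 stroke at I1
β4 stroke at J1

bond 2 stroke at J2  (Se1 fixes effort; stroke away)
bond 1 stroke at GY1  (common-e at J2 fixed by 2)
bond 3 stroke at I1  (J2 effort already set via bond 2)
bond 0 stroke at GY1  (GY GY1: same side as bond 1)
bond 4 stroke at J1  (J1 flow already set via bond 0)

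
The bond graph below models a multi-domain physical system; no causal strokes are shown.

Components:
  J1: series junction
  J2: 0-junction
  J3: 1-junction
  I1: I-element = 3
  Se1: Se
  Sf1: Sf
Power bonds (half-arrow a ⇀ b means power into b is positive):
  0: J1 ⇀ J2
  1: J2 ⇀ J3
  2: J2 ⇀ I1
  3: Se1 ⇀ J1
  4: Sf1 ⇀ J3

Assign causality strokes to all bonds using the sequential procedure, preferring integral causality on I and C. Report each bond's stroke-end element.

bond 3 |J1  (Se1 fixes effort; stroke away)
bond 4 |Sf1  (source Sf1 imposes f)
bond 0 |J2  (only one flow-in slot at J1)
bond 1 |J3  (J2: bond 0 brought effort, rest push out)
bond 2 |I1  (J2 effort already set via bond 0)

bond 0 →J2
bond 1 →J3
bond 2 →I1
bond 3 →J1
bond 4 →Sf1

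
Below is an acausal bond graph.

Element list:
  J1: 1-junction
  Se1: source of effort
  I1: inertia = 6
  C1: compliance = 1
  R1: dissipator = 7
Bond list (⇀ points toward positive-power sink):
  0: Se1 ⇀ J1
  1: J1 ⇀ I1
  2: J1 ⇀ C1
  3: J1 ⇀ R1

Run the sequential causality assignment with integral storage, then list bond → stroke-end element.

bond 0 stroke→J1
bond 1 stroke→I1
bond 2 stroke→J1
bond 3 stroke→J1

#0 →J1  (Se1 (Se) sets effort on bond)
#1 →I1  (I1 outputs flow p/I1)
#2 →J1  (J1: bond 1 brought flow, rest push out)
#3 →J1  (common-f at J1 fixed by 1)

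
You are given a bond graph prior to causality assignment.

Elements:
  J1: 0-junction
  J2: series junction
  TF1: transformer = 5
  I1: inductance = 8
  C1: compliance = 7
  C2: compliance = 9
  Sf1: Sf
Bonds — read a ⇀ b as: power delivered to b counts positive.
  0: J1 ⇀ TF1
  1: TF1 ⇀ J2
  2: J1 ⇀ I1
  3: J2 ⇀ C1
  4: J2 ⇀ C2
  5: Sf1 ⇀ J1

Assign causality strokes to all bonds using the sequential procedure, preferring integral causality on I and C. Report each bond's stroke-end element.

b0 stroke at J1
b1 stroke at TF1
b2 stroke at I1
b3 stroke at J2
b4 stroke at J2
b5 stroke at Sf1

β5 stroke→Sf1  (source Sf1 imposes f)
β2 stroke→I1  (I1: I, integral causality)
β0 stroke→J1  (only one effort-in slot at J1)
β1 stroke→TF1  (TF1: transformer flips bond 0)
β3 stroke→J2  (J2 flow already set via bond 1)
β4 stroke→J2  (J2: bond 1 brought flow, rest push out)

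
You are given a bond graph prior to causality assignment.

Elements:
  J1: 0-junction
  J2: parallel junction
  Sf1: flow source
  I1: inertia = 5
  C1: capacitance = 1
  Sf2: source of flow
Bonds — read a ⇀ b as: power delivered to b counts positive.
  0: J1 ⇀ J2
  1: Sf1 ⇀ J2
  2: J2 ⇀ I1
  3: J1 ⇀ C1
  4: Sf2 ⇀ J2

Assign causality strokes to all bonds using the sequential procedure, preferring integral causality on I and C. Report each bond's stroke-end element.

bond 1 stroke→Sf1  (Sf1 (Sf) sets flow on bond)
bond 4 stroke→Sf2  (Sf2 fixes flow; stroke at Sf2)
bond 2 stroke→I1  (I1 integral (f out))
bond 0 stroke→J2  (J2: last free bond brings effort in)
bond 3 stroke→J1  (only one effort-in slot at J1)

b0 →J2
b1 →Sf1
b2 →I1
b3 →J1
b4 →Sf2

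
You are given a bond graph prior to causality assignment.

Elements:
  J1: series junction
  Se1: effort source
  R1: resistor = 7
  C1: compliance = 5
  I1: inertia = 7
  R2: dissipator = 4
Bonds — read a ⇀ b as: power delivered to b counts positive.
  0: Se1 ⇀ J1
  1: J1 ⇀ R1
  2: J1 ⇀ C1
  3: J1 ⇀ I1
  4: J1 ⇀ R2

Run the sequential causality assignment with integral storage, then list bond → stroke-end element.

bond 0 stroke at J1
bond 1 stroke at J1
bond 2 stroke at J1
bond 3 stroke at I1
bond 4 stroke at J1

b0 stroke at J1  (source Se1 imposes e)
b2 stroke at J1  (C1: C, integral causality)
b3 stroke at I1  (I1 integral (f out))
b1 stroke at J1  (1-jn J1 has f-setter on 3)
b4 stroke at J1  (J1 flow already set via bond 3)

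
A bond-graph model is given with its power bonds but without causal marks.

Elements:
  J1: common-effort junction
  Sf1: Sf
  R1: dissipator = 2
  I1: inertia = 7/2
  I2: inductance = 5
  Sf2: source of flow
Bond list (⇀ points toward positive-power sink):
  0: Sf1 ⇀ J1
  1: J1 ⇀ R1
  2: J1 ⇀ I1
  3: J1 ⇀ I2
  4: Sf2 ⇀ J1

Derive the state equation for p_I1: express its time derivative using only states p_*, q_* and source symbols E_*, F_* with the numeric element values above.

#0 |Sf1  (source Sf1 imposes f)
#4 |Sf2  (Sf2 (Sf) sets flow on bond)
#2 |I1  (prefer integral on I1)
#3 |I2  (I2: I, integral causality)
#1 |J1  (only one effort-in slot at J1)

dp_I1/dt = 2*F_Sf1 + 2*F_Sf2 - 4*p_I1/7 - 2*p_I2/5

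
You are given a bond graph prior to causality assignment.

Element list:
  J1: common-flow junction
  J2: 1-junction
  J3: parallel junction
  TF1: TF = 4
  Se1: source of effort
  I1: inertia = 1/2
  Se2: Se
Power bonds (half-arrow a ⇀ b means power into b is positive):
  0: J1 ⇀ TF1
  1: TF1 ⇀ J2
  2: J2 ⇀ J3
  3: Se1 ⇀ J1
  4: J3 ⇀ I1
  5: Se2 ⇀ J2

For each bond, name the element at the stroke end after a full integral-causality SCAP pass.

bond 0 stroke→TF1
bond 1 stroke→J2
bond 2 stroke→J3
bond 3 stroke→J1
bond 4 stroke→I1
bond 5 stroke→J2

#3 |J1  (Se1 fixes effort; stroke away)
#5 |J2  (Se2: effort source, stroke at far end)
#0 |TF1  (closing 1-jn rule on J1)
#1 |J2  (TF TF1: opposite of bond 0)
#2 |J3  (J2 needs exactly one f-in)
#4 |I1  (J3 effort already set via bond 2)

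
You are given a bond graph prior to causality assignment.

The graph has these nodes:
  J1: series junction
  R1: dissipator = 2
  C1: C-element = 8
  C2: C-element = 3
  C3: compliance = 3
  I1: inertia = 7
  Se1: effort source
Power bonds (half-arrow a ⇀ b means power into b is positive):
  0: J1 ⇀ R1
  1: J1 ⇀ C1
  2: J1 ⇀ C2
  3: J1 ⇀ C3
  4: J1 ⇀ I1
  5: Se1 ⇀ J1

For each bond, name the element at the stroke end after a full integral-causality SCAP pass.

bond 5 →J1  (source Se1 imposes e)
bond 1 →J1  (C1 integral (e out))
bond 2 →J1  (C2 outputs effort q/C2)
bond 3 →J1  (prefer integral on C3)
bond 4 →I1  (I1 integral (f out))
bond 0 →J1  (J1 flow already set via bond 4)

bond 0 →J1
bond 1 →J1
bond 2 →J1
bond 3 →J1
bond 4 →I1
bond 5 →J1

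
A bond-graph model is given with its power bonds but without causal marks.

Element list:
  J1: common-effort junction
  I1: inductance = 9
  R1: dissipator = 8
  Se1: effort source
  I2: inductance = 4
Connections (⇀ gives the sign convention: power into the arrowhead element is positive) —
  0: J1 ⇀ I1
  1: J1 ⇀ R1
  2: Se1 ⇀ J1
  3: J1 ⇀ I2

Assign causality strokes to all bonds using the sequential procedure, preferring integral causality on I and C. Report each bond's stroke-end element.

b2 stroke at J1  (source Se1 imposes e)
b0 stroke at I1  (J1 effort already set via bond 2)
b1 stroke at R1  (J1 effort already set via bond 2)
b3 stroke at I2  (0-jn J1 has e-setter on 2)

β0 |I1
β1 |R1
β2 |J1
β3 |I2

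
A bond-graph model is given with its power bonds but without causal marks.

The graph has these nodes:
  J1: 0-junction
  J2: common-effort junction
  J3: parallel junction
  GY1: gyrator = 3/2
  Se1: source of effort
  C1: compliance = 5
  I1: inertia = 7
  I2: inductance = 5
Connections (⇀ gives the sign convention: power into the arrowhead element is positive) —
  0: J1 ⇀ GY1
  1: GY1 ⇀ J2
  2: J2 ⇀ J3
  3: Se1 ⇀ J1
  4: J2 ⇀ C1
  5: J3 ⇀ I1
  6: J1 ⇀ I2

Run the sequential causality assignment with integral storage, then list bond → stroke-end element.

#0 →GY1
#1 →GY1
#2 →J3
#3 →J1
#4 →J2
#5 →I1
#6 →I2

bond 3 stroke→J1  (Se1: effort source, stroke at far end)
bond 0 stroke→GY1  (J1: bond 3 brought effort, rest push out)
bond 6 stroke→I2  (J1 effort already set via bond 3)
bond 1 stroke→GY1  (through GY1, causality inverts; strokes same side of GY1)
bond 4 stroke→J2  (prefer integral on C1)
bond 2 stroke→J3  (J2: bond 4 brought effort, rest push out)
bond 5 stroke→I1  (J3: bond 2 brought effort, rest push out)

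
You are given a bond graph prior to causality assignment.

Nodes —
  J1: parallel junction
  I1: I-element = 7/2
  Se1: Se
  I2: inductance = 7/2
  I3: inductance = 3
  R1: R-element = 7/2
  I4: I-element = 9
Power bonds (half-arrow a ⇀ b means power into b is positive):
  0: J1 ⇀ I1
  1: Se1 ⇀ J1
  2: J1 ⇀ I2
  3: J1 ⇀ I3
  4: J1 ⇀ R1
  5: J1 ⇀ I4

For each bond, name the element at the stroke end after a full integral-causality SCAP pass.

bond 1 |J1  (Se1: effort source, stroke at far end)
bond 0 |I1  (J1: bond 1 brought effort, rest push out)
bond 2 |I2  (common-e at J1 fixed by 1)
bond 3 |I3  (0-jn J1 has e-setter on 1)
bond 4 |R1  (0-jn J1 has e-setter on 1)
bond 5 |I4  (0-jn J1 has e-setter on 1)

b0 stroke at I1
b1 stroke at J1
b2 stroke at I2
b3 stroke at I3
b4 stroke at R1
b5 stroke at I4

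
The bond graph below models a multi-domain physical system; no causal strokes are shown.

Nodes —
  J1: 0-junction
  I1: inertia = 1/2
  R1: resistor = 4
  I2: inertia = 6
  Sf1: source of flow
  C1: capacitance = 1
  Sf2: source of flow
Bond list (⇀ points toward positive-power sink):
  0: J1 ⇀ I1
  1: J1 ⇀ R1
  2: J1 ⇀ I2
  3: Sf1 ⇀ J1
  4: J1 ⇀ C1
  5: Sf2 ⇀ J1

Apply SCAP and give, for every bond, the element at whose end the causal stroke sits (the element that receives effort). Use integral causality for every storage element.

bond 3 stroke at Sf1  (source Sf1 imposes f)
bond 5 stroke at Sf2  (Sf2 (Sf) sets flow on bond)
bond 0 stroke at I1  (I1 outputs flow p/I1)
bond 2 stroke at I2  (I2 integral (f out))
bond 4 stroke at J1  (C1: C, integral causality)
bond 1 stroke at R1  (J1 effort already set via bond 4)

β0 stroke at I1
β1 stroke at R1
β2 stroke at I2
β3 stroke at Sf1
β4 stroke at J1
β5 stroke at Sf2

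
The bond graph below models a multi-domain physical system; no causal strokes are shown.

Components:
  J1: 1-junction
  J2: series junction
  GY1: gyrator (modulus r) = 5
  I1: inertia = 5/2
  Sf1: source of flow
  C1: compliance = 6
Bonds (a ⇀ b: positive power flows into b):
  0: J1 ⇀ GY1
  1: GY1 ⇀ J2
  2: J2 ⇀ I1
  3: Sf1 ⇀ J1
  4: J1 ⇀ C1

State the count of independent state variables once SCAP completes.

2  (C1, I1 all integral)

bond 3 |Sf1  (Sf1: flow source, stroke at near end)
bond 0 |J1  (common-f at J1 fixed by 3)
bond 4 |J1  (common-f at J1 fixed by 3)
bond 1 |J2  (GY GY1: same side as bond 0)
bond 2 |I1  (J2: last free bond brings flow in)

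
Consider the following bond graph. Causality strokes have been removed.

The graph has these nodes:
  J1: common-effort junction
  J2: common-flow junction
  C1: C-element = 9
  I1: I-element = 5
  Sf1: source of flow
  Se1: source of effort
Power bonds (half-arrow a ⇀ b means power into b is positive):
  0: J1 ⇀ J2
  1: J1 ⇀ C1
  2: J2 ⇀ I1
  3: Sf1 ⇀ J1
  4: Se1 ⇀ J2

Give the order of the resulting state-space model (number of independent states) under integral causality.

bond 3 |Sf1  (Sf1 fixes flow; stroke at Sf1)
bond 4 |J2  (source Se1 imposes e)
bond 1 |J1  (C1 integral (e out))
bond 0 |J2  (0-jn J1 has e-setter on 1)
bond 2 |I1  (closing 1-jn rule on J2)

2  (C1, I1 all integral)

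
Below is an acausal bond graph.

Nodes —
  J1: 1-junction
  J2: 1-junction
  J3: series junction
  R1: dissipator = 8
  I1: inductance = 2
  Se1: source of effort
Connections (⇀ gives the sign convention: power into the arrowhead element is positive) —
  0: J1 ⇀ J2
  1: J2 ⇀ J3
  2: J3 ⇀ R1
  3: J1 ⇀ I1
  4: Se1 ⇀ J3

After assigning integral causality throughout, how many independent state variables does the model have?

1  (I1 all integral)

b4 stroke→J3  (Se1 (Se) sets effort on bond)
b3 stroke→I1  (prefer integral on I1)
b0 stroke→J1  (J1 flow already set via bond 3)
b1 stroke→J2  (common-f at J2 fixed by 0)
b2 stroke→J3  (J3 flow already set via bond 1)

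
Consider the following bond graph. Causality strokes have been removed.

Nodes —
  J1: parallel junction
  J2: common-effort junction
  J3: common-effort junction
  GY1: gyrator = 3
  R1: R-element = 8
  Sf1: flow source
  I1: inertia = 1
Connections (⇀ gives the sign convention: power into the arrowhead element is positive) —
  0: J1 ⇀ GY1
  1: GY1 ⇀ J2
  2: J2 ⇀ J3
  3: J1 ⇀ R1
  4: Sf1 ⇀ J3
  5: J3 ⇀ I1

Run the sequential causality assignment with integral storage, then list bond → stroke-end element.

#0 stroke→J1
#1 stroke→J2
#2 stroke→J3
#3 stroke→R1
#4 stroke→Sf1
#5 stroke→I1

b4 stroke at Sf1  (Sf1: flow source, stroke at near end)
b5 stroke at I1  (I1 integral (f out))
b2 stroke at J3  (only one effort-in slot at J3)
b1 stroke at J2  (closing 0-jn rule on J2)
b0 stroke at J1  (through GY1, causality inverts; strokes same side of GY1)
b3 stroke at R1  (J1 effort already set via bond 0)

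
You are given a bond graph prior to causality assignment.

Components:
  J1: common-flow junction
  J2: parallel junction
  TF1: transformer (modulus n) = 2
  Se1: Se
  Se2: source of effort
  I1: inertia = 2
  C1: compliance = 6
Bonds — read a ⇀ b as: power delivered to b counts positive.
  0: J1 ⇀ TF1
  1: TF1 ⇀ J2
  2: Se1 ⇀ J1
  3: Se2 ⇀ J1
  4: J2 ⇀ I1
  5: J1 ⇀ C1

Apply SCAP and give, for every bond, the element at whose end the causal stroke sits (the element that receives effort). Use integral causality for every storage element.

bond 0 →TF1
bond 1 →J2
bond 2 →J1
bond 3 →J1
bond 4 →I1
bond 5 →J1

b2 stroke→J1  (Se1 (Se) sets effort on bond)
b3 stroke→J1  (Se2 fixes effort; stroke away)
b4 stroke→I1  (I1 outputs flow p/I1)
b1 stroke→J2  (J2: last free bond brings effort in)
b0 stroke→TF1  (TF1: transformer flips bond 1)
b5 stroke→J1  (common-f at J1 fixed by 0)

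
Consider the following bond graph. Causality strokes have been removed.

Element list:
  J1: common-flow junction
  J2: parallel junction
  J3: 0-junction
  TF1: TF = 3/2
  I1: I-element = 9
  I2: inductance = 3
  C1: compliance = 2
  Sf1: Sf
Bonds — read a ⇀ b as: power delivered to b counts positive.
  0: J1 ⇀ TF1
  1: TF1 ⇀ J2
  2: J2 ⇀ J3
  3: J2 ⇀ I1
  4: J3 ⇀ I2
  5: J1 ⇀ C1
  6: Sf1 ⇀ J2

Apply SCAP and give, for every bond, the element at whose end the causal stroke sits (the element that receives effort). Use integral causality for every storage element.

β6 →Sf1  (Sf1 fixes flow; stroke at Sf1)
β3 →I1  (I1: I, integral causality)
β4 →I2  (I2: I, integral causality)
β2 →J3  (J3: last free bond brings effort in)
β1 →J2  (J2 needs exactly one e-in)
β0 →TF1  (TF1 one-in-one-out from 1)
β5 →J1  (J1 flow already set via bond 0)

bond 0 stroke→TF1
bond 1 stroke→J2
bond 2 stroke→J3
bond 3 stroke→I1
bond 4 stroke→I2
bond 5 stroke→J1
bond 6 stroke→Sf1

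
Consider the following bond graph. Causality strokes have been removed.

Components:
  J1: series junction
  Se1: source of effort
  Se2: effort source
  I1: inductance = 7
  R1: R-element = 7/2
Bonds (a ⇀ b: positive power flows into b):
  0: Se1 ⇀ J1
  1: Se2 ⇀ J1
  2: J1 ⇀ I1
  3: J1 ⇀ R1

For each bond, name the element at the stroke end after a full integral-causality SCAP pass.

bond 0 stroke→J1  (Se1 (Se) sets effort on bond)
bond 1 stroke→J1  (Se2 (Se) sets effort on bond)
bond 2 stroke→I1  (I1: I, integral causality)
bond 3 stroke→J1  (1-jn J1 has f-setter on 2)

bond 0 stroke→J1
bond 1 stroke→J1
bond 2 stroke→I1
bond 3 stroke→J1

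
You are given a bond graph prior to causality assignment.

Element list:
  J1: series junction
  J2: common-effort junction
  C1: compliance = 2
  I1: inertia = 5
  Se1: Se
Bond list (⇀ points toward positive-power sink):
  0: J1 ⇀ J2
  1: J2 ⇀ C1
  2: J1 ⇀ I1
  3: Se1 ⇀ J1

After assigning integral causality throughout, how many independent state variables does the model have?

bond 3 |J1  (source Se1 imposes e)
bond 1 |J2  (prefer integral on C1)
bond 0 |J1  (0-jn J2 has e-setter on 1)
bond 2 |I1  (only one flow-in slot at J1)

2  (C1, I1 all integral)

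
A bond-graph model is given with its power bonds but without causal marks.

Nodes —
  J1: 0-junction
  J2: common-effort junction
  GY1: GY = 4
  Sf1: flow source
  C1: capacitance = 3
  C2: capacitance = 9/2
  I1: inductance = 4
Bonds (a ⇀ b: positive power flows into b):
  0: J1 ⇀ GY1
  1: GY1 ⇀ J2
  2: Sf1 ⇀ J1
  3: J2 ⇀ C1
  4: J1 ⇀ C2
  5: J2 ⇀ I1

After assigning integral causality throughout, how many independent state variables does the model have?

β2 →Sf1  (Sf1: flow source, stroke at near end)
β3 →J2  (prefer integral on C1)
β1 →GY1  (0-jn J2 has e-setter on 3)
β5 →I1  (0-jn J2 has e-setter on 3)
β0 →GY1  (GY1 both-in/both-out from 1)
β4 →J1  (J1 needs exactly one e-in)

3  (C1, C2, I1 all integral)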